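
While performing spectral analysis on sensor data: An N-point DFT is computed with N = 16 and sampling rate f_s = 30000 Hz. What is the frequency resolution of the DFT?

DFT frequency resolution = f_s / N
= 30000 / 16 = 1875 Hz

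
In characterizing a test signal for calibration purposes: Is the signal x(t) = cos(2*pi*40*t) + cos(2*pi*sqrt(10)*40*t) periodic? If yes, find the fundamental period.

f1 = 40 Hz, f2 = 40*sqrt(10) Hz
Ratio f2/f1 = sqrt(10), which is irrational.
Since the frequency ratio is irrational, no common period exists.
The signal is not periodic.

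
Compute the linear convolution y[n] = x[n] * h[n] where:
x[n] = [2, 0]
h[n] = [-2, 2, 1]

y[n] = sum_k x[k]*h[n-k]. Output length = len(x) + len(h) - 1 = 2 + 3 - 1 = 4.
y[0] = 2*-2 = -4
y[1] = 0*-2 + 2*2 = 4
y[2] = 0*2 + 2*1 = 2
y[3] = 0*1 = 0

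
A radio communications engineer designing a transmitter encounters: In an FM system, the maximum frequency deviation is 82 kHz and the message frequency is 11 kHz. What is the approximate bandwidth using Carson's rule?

Carson's rule: BW = 2*(delta_f + f_m)
= 2*(82 + 11) kHz = 186 kHz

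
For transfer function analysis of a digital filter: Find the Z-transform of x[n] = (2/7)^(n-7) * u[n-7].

Time-shifting property: if X(z) = Z{x[n]}, then Z{x[n-d]} = z^(-d) * X(z)
X(z) = z/(z - 2/7) for x[n] = (2/7)^n * u[n]
Z{x[n-7]} = z^(-7) * z/(z - 2/7) = z^(-6)/(z - 2/7)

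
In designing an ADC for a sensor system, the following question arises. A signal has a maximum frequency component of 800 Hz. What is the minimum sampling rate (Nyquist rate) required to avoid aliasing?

By the Nyquist-Shannon sampling theorem,
the minimum sampling rate (Nyquist rate) must be at least 2 * f_max.
Nyquist rate = 2 * 800 Hz = 1600 Hz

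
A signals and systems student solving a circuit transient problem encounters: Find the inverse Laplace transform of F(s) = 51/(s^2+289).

Standard pair: w/(s^2+w^2) <-> sin(wt)*u(t)
Recognize w^2 = 289, so w = 17; numerator 51 = 3*17.
f(t) = 3*sin(17t)*u(t)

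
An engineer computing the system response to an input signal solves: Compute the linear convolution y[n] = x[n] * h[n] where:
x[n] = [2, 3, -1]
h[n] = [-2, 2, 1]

y[n] = sum_k x[k]*h[n-k]. Output length = len(x) + len(h) - 1 = 3 + 3 - 1 = 5.
y[0] = 2*-2 = -4
y[1] = 3*-2 + 2*2 = -2
y[2] = -1*-2 + 3*2 + 2*1 = 10
y[3] = -1*2 + 3*1 = 1
y[4] = -1*1 = -1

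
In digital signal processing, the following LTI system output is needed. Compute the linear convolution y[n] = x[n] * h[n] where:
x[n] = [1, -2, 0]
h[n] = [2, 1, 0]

y[n] = sum_k x[k]*h[n-k]. Output length = len(x) + len(h) - 1 = 3 + 3 - 1 = 5.
y[0] = 1*2 = 2
y[1] = -2*2 + 1*1 = -3
y[2] = 0*2 + -2*1 + 1*0 = -2
y[3] = 0*1 + -2*0 = 0
y[4] = 0*0 = 0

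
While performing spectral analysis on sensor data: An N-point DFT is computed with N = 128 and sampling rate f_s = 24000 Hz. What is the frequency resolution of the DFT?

DFT frequency resolution = f_s / N
= 24000 / 128 = 375/2 Hz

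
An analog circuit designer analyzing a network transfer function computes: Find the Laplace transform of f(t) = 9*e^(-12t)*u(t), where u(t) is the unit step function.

Standard Laplace transform pair:
e^(-at)*u(t) <-> 1/(s+a)
With a = 12: L{9*e^(-12t)*u(t)} = 9/(s+12), ROC: Re(s) > -12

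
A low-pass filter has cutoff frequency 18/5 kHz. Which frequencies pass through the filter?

A low-pass filter passes all frequencies below the cutoff frequency 18/5 kHz and attenuates higher frequencies.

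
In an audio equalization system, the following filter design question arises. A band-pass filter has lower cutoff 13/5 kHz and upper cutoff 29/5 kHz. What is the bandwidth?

Bandwidth = f_high - f_low
= 29/5 kHz - 13/5 kHz = 16/5 kHz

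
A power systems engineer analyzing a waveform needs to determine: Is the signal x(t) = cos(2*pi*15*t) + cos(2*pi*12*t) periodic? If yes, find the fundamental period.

f1 = 15 Hz, f2 = 12 Hz
Period T1 = 1/15, T2 = 1/12
Ratio T1/T2 = 12/15, which is rational.
The signal is periodic with fundamental period T = 1/GCD(15,12) = 1/3 s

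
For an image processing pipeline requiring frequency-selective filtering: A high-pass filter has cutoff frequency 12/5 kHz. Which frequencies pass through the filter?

A high-pass filter passes all frequencies above the cutoff frequency 12/5 kHz and attenuates lower frequencies.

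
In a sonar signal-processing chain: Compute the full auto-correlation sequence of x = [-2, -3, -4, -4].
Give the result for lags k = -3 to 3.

r_xx[k] = sum_m x[m]*x[m+k], indexed from 0, for k = -3 to 3:
  r_xx[-3] = x[3]*x[0] = 8
  r_xx[-2] = x[2]*x[0] + x[3]*x[1] = 20
  r_xx[-1] = x[1]*x[0] + x[2]*x[1] + x[3]*x[2] = 34
  r_xx[0] = x[0]*x[0] + x[1]*x[1] + x[2]*x[2] + x[3]*x[3] = 45
  r_xx[1] = x[0]*x[1] + x[1]*x[2] + x[2]*x[3] = 34
  r_xx[2] = x[0]*x[2] + x[1]*x[3] = 20
  r_xx[3] = x[0]*x[3] = 8
r_xx = [8, 20, 34, 45, 34, 20, 8]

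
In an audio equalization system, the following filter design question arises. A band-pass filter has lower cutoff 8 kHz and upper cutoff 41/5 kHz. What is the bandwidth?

Bandwidth = f_high - f_low
= 41/5 kHz - 8 kHz = 1/5 kHz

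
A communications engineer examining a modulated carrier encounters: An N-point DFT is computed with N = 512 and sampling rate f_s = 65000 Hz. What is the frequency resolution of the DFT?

DFT frequency resolution = f_s / N
= 65000 / 512 = 8125/64 Hz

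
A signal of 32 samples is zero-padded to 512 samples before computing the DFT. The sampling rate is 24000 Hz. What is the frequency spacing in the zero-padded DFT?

Original DFT: N = 32, resolution = f_s/N = 24000/32 = 750 Hz
Zero-padded DFT: N = 512, resolution = f_s/N = 24000/512 = 375/8 Hz
Zero-padding interpolates the spectrum (finer frequency grid)
but does NOT improve the true spectral resolution (ability to resolve close frequencies).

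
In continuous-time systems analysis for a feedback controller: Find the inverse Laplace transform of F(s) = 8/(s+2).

Standard pair: k/(s+a) <-> k*e^(-at)*u(t)
With k=8, a=2: f(t) = 8*e^(-2t)*u(t)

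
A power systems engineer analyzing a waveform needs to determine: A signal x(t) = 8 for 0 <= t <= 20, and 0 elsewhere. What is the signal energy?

Energy = integral of |x(t)|^2 dt over the signal duration
= 8^2 * 20 = 64 * 20 = 1280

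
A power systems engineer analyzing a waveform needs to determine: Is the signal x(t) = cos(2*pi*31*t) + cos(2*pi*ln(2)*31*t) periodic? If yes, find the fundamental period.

f1 = 31 Hz, f2 = 31*ln(2) Hz
Ratio f2/f1 = ln(2), which is irrational.
Since the frequency ratio is irrational, no common period exists.
The signal is not periodic.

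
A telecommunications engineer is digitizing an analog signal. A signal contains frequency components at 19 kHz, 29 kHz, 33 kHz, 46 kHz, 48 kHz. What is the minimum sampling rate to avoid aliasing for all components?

The highest frequency component is f_max = 48 kHz.
Nyquist rate = 2 * f_max = 2 * 48 kHz = 96 kHz.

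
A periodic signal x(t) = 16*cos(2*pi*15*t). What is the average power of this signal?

Average power of A*cos(wt) is A^2/2.
P = 16^2 / 2 = 256/2 = 128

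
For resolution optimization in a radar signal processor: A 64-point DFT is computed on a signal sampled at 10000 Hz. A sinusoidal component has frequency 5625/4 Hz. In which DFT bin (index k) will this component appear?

DFT frequency resolution = f_s/N = 10000/64 = 625/4 Hz
Bin index k = f_signal / resolution = 5625/4 / 625/4 = 9
The signal frequency 5625/4 Hz falls in DFT bin k = 9.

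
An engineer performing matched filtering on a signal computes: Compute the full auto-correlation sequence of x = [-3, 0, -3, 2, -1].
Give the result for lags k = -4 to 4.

r_xx[k] = sum_m x[m]*x[m+k], indexed from 0, for k = -4 to 4:
  r_xx[-4] = x[4]*x[0] = 3
  r_xx[-3] = x[3]*x[0] + x[4]*x[1] = -6
  r_xx[-2] = x[2]*x[0] + x[3]*x[1] + x[4]*x[2] = 12
  r_xx[-1] = x[1]*x[0] + x[2]*x[1] + x[3]*x[2] + x[4]*x[3] = -8
  r_xx[0] = x[0]*x[0] + x[1]*x[1] + x[2]*x[2] + x[3]*x[3] + x[4]*x[4] = 23
  r_xx[1] = x[0]*x[1] + x[1]*x[2] + x[2]*x[3] + x[3]*x[4] = -8
  r_xx[2] = x[0]*x[2] + x[1]*x[3] + x[2]*x[4] = 12
  r_xx[3] = x[0]*x[3] + x[1]*x[4] = -6
  r_xx[4] = x[0]*x[4] = 3
r_xx = [3, -6, 12, -8, 23, -8, 12, -6, 3]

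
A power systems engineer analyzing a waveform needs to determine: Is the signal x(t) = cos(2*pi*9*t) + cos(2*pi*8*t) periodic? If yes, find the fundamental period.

f1 = 9 Hz, f2 = 8 Hz
Period T1 = 1/9, T2 = 1/8
Ratio T1/T2 = 8/9, which is rational.
The signal is periodic with fundamental period T = 1/GCD(9,8) = 1 s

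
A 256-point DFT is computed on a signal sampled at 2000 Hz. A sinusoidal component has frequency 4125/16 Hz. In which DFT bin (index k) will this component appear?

DFT frequency resolution = f_s/N = 2000/256 = 125/16 Hz
Bin index k = f_signal / resolution = 4125/16 / 125/16 = 33
The signal frequency 4125/16 Hz falls in DFT bin k = 33.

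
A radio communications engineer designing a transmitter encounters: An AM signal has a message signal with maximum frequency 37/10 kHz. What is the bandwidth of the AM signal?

In AM (double-sideband), the bandwidth is twice the message frequency.
BW = 2 * f_m = 2 * 37/10 kHz = 37/5 kHz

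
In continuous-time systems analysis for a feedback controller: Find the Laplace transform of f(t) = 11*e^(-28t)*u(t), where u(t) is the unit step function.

Standard Laplace transform pair:
e^(-at)*u(t) <-> 1/(s+a)
With a = 28: L{11*e^(-28t)*u(t)} = 11/(s+28), ROC: Re(s) > -28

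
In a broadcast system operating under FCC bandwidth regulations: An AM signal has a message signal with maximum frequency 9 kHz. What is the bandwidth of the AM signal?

In AM (double-sideband), the bandwidth is twice the message frequency.
BW = 2 * f_m = 2 * 9 kHz = 18 kHz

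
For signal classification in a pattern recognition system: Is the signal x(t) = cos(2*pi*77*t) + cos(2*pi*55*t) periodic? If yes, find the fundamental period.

f1 = 77 Hz, f2 = 55 Hz
Period T1 = 1/77, T2 = 1/55
Ratio T1/T2 = 55/77, which is rational.
The signal is periodic with fundamental period T = 1/GCD(77,55) = 1/11 s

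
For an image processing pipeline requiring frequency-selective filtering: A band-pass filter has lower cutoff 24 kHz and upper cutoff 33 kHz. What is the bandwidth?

Bandwidth = f_high - f_low
= 33 kHz - 24 kHz = 9 kHz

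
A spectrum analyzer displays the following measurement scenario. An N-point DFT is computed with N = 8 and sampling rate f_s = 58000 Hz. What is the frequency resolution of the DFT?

DFT frequency resolution = f_s / N
= 58000 / 8 = 7250 Hz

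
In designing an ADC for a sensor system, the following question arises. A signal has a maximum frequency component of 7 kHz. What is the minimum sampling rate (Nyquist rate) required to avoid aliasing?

By the Nyquist-Shannon sampling theorem,
the minimum sampling rate (Nyquist rate) must be at least 2 * f_max.
Nyquist rate = 2 * 7 kHz = 14 kHz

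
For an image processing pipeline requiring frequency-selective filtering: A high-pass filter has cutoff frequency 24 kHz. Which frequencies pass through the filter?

A high-pass filter passes all frequencies above the cutoff frequency 24 kHz and attenuates lower frequencies.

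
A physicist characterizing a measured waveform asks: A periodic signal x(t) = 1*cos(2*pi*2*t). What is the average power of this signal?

Average power of A*cos(wt) is A^2/2.
P = 1^2 / 2 = 1/2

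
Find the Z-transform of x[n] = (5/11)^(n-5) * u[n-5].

Time-shifting property: if X(z) = Z{x[n]}, then Z{x[n-d]} = z^(-d) * X(z)
X(z) = z/(z - 5/11) for x[n] = (5/11)^n * u[n]
Z{x[n-5]} = z^(-5) * z/(z - 5/11) = z^(-4)/(z - 5/11)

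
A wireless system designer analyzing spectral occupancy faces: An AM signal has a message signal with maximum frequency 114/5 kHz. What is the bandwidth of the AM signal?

In AM (double-sideband), the bandwidth is twice the message frequency.
BW = 2 * f_m = 2 * 114/5 kHz = 228/5 kHz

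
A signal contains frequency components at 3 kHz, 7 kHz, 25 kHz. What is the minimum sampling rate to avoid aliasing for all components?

The highest frequency component is f_max = 25 kHz.
Nyquist rate = 2 * f_max = 2 * 25 kHz = 50 kHz.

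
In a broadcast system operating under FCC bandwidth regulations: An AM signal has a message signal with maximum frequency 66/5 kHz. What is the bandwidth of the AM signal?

In AM (double-sideband), the bandwidth is twice the message frequency.
BW = 2 * f_m = 2 * 66/5 kHz = 132/5 kHz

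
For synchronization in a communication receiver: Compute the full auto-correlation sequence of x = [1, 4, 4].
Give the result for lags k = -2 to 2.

r_xx[k] = sum_m x[m]*x[m+k], indexed from 0, for k = -2 to 2:
  r_xx[-2] = x[2]*x[0] = 4
  r_xx[-1] = x[1]*x[0] + x[2]*x[1] = 20
  r_xx[0] = x[0]*x[0] + x[1]*x[1] + x[2]*x[2] = 33
  r_xx[1] = x[0]*x[1] + x[1]*x[2] = 20
  r_xx[2] = x[0]*x[2] = 4
r_xx = [4, 20, 33, 20, 4]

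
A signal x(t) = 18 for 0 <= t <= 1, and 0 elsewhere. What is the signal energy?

Energy = integral of |x(t)|^2 dt over the signal duration
= 18^2 * 1 = 324 * 1 = 324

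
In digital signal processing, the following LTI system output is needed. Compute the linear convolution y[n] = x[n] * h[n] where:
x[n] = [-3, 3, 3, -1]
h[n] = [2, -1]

y[n] = sum_k x[k]*h[n-k]. Output length = len(x) + len(h) - 1 = 4 + 2 - 1 = 5.
y[0] = -3*2 = -6
y[1] = 3*2 + -3*-1 = 9
y[2] = 3*2 + 3*-1 = 3
y[3] = -1*2 + 3*-1 = -5
y[4] = -1*-1 = 1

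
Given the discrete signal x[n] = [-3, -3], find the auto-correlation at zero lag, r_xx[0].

The auto-correlation at zero lag r_xx[0] equals the signal energy.
r_xx[0] = sum of x[n]^2 = (-3)^2 + (-3)^2
= 9 + 9 = 18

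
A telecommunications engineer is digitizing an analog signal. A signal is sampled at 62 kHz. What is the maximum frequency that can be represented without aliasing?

The maximum frequency that can be represented without aliasing
is the Nyquist frequency: f_max = f_s / 2 = 62 kHz / 2 = 31 kHz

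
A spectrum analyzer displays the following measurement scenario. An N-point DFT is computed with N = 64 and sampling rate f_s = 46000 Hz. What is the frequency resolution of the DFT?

DFT frequency resolution = f_s / N
= 46000 / 64 = 2875/4 Hz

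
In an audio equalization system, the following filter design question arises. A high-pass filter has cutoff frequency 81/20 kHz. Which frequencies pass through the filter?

A high-pass filter passes all frequencies above the cutoff frequency 81/20 kHz and attenuates lower frequencies.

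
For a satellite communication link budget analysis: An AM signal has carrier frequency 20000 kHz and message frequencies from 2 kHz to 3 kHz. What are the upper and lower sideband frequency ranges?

Upper sideband (USB) = fc + [fm_low, fm_high] = 20000 + [2, 3] = [20002, 20003] kHz
Lower sideband (LSB) = fc - [fm_high, fm_low] = 20000 - [3, 2] = [19997, 19998] kHz
Total occupied spectrum: 19997 kHz to 20003 kHz (plus carrier at 20000 kHz)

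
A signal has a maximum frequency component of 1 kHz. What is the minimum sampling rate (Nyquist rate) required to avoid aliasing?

By the Nyquist-Shannon sampling theorem,
the minimum sampling rate (Nyquist rate) must be at least 2 * f_max.
Nyquist rate = 2 * 1 kHz = 2 kHz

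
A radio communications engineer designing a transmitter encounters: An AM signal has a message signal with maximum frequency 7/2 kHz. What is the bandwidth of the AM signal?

In AM (double-sideband), the bandwidth is twice the message frequency.
BW = 2 * f_m = 2 * 7/2 kHz = 7 kHz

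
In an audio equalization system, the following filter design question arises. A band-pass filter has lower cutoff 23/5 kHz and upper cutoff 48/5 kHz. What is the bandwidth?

Bandwidth = f_high - f_low
= 48/5 kHz - 23/5 kHz = 5 kHz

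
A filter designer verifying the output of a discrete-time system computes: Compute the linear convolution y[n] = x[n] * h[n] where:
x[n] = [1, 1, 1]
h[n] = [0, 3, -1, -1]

y[n] = sum_k x[k]*h[n-k]. Output length = len(x) + len(h) - 1 = 3 + 4 - 1 = 6.
y[0] = 1*0 = 0
y[1] = 1*0 + 1*3 = 3
y[2] = 1*0 + 1*3 + 1*-1 = 2
y[3] = 1*3 + 1*-1 + 1*-1 = 1
y[4] = 1*-1 + 1*-1 = -2
y[5] = 1*-1 = -1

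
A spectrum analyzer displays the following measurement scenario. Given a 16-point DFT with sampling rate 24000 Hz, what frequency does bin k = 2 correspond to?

The frequency of DFT bin k is: f_k = k * f_s / N
f_2 = 2 * 24000 / 16 = 3000 Hz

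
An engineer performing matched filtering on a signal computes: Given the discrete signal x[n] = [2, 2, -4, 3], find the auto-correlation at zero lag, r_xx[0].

The auto-correlation at zero lag r_xx[0] equals the signal energy.
r_xx[0] = sum of x[n]^2 = 2^2 + 2^2 + (-4)^2 + 3^2
= 4 + 4 + 16 + 9 = 33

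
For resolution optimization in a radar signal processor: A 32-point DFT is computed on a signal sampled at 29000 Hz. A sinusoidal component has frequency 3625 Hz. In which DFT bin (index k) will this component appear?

DFT frequency resolution = f_s/N = 29000/32 = 3625/4 Hz
Bin index k = f_signal / resolution = 3625 / 3625/4 = 4
The signal frequency 3625 Hz falls in DFT bin k = 4.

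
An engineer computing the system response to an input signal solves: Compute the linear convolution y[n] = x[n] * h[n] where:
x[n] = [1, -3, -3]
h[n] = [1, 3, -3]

y[n] = sum_k x[k]*h[n-k]. Output length = len(x) + len(h) - 1 = 3 + 3 - 1 = 5.
y[0] = 1*1 = 1
y[1] = -3*1 + 1*3 = 0
y[2] = -3*1 + -3*3 + 1*-3 = -15
y[3] = -3*3 + -3*-3 = 0
y[4] = -3*-3 = 9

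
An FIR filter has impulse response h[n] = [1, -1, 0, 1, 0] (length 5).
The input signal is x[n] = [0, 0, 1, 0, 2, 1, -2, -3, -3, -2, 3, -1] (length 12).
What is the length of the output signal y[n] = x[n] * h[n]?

For linear convolution, the output length is:
len(y) = len(x) + len(h) - 1 = 12 + 5 - 1 = 16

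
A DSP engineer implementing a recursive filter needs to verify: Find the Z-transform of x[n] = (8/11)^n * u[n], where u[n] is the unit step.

The Z-transform of a^n * u[n] is z/(z-a) for |z| > |a|.
Here a = 8/11, so X(z) = z/(z - (8/11)) = 11z/(11z - 8)
ROC: |z| > 8/11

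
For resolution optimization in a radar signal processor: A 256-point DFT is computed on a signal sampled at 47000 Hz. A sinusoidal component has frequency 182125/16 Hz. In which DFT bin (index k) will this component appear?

DFT frequency resolution = f_s/N = 47000/256 = 5875/32 Hz
Bin index k = f_signal / resolution = 182125/16 / 5875/32 = 62
The signal frequency 182125/16 Hz falls in DFT bin k = 62.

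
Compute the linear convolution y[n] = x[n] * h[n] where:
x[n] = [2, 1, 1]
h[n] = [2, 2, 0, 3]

y[n] = sum_k x[k]*h[n-k]. Output length = len(x) + len(h) - 1 = 3 + 4 - 1 = 6.
y[0] = 2*2 = 4
y[1] = 1*2 + 2*2 = 6
y[2] = 1*2 + 1*2 + 2*0 = 4
y[3] = 1*2 + 1*0 + 2*3 = 8
y[4] = 1*0 + 1*3 = 3
y[5] = 1*3 = 3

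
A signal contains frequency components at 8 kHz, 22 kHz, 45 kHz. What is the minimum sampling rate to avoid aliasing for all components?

The highest frequency component is f_max = 45 kHz.
Nyquist rate = 2 * f_max = 2 * 45 kHz = 90 kHz.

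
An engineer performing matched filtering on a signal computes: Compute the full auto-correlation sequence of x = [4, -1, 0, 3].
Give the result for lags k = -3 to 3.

r_xx[k] = sum_m x[m]*x[m+k], indexed from 0, for k = -3 to 3:
  r_xx[-3] = x[3]*x[0] = 12
  r_xx[-2] = x[2]*x[0] + x[3]*x[1] = -3
  r_xx[-1] = x[1]*x[0] + x[2]*x[1] + x[3]*x[2] = -4
  r_xx[0] = x[0]*x[0] + x[1]*x[1] + x[2]*x[2] + x[3]*x[3] = 26
  r_xx[1] = x[0]*x[1] + x[1]*x[2] + x[2]*x[3] = -4
  r_xx[2] = x[0]*x[2] + x[1]*x[3] = -3
  r_xx[3] = x[0]*x[3] = 12
r_xx = [12, -3, -4, 26, -4, -3, 12]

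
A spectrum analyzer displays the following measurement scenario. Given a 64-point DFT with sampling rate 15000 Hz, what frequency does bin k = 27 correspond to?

The frequency of DFT bin k is: f_k = k * f_s / N
f_27 = 27 * 15000 / 64 = 50625/8 Hz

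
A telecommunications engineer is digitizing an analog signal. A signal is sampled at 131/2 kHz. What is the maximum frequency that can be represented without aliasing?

The maximum frequency that can be represented without aliasing
is the Nyquist frequency: f_max = f_s / 2 = 131/2 kHz / 2 = 131/4 kHz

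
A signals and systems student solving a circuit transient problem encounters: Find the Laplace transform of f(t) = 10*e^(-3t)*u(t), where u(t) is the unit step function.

Standard Laplace transform pair:
e^(-at)*u(t) <-> 1/(s+a)
With a = 3: L{10*e^(-3t)*u(t)} = 10/(s+3), ROC: Re(s) > -3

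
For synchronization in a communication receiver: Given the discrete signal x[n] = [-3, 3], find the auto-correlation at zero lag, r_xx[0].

The auto-correlation at zero lag r_xx[0] equals the signal energy.
r_xx[0] = sum of x[n]^2 = (-3)^2 + 3^2
= 9 + 9 = 18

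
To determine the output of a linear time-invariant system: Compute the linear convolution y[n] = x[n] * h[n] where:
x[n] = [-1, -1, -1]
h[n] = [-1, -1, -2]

y[n] = sum_k x[k]*h[n-k]. Output length = len(x) + len(h) - 1 = 3 + 3 - 1 = 5.
y[0] = -1*-1 = 1
y[1] = -1*-1 + -1*-1 = 2
y[2] = -1*-1 + -1*-1 + -1*-2 = 4
y[3] = -1*-1 + -1*-2 = 3
y[4] = -1*-2 = 2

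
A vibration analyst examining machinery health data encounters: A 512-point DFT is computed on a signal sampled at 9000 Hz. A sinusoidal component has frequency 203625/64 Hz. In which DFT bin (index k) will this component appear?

DFT frequency resolution = f_s/N = 9000/512 = 1125/64 Hz
Bin index k = f_signal / resolution = 203625/64 / 1125/64 = 181
The signal frequency 203625/64 Hz falls in DFT bin k = 181.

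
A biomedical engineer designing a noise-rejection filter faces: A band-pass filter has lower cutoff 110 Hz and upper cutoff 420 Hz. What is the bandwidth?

Bandwidth = f_high - f_low
= 420 Hz - 110 Hz = 310 Hz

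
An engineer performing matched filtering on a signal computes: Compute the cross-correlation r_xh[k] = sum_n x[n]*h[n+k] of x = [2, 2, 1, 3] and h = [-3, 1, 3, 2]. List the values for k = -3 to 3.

Both sequences indexed from 0 and zero outside their support.
Lags with overlap: k = -3 to 3.
  r_xh[-3] = x[3]*h[0] = -9
  r_xh[-2] = x[2]*h[0] + x[3]*h[1] = 0
  r_xh[-1] = x[1]*h[0] + x[2]*h[1] + x[3]*h[2] = 4
  r_xh[0] = x[0]*h[0] + x[1]*h[1] + x[2]*h[2] + x[3]*h[3] = 5
  r_xh[1] = x[0]*h[1] + x[1]*h[2] + x[2]*h[3] = 10
  r_xh[2] = x[0]*h[2] + x[1]*h[3] = 10
  r_xh[3] = x[0]*h[3] = 4
r_xh = [-9, 0, 4, 5, 10, 10, 4] (for k = -3, ..., 3)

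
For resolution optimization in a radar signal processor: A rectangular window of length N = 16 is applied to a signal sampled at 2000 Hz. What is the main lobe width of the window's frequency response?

For a rectangular window of length N,
the main lobe width in frequency is 2*f_s/N.
= 2*2000/16 = 250 Hz
This determines the minimum frequency separation for resolving two sinusoids.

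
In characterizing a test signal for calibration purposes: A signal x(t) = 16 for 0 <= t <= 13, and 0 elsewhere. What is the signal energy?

Energy = integral of |x(t)|^2 dt over the signal duration
= 16^2 * 13 = 256 * 13 = 3328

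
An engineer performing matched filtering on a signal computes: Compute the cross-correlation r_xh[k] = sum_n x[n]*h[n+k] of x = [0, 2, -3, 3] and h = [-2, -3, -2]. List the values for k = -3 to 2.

Both sequences indexed from 0 and zero outside their support.
Lags with overlap: k = -3 to 2.
  r_xh[-3] = x[3]*h[0] = -6
  r_xh[-2] = x[2]*h[0] + x[3]*h[1] = -3
  r_xh[-1] = x[1]*h[0] + x[2]*h[1] + x[3]*h[2] = -1
  r_xh[0] = x[0]*h[0] + x[1]*h[1] + x[2]*h[2] = 0
  r_xh[1] = x[0]*h[1] + x[1]*h[2] = -4
  r_xh[2] = x[0]*h[2] = 0
r_xh = [-6, -3, -1, 0, -4, 0] (for k = -3, ..., 2)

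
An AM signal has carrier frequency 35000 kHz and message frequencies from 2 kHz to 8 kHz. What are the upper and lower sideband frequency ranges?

Upper sideband (USB) = fc + [fm_low, fm_high] = 35000 + [2, 8] = [35002, 35008] kHz
Lower sideband (LSB) = fc - [fm_high, fm_low] = 35000 - [8, 2] = [34992, 34998] kHz
Total occupied spectrum: 34992 kHz to 35008 kHz (plus carrier at 35000 kHz)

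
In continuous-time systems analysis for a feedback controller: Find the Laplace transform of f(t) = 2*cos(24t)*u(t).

Standard pair: cos(wt)*u(t) <-> s/(s^2+w^2)
With w = 24: L{2*cos(24t)*u(t)} = 2s/(s^2+576)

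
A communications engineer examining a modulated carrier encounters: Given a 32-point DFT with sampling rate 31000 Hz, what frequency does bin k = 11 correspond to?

The frequency of DFT bin k is: f_k = k * f_s / N
f_11 = 11 * 31000 / 32 = 42625/4 Hz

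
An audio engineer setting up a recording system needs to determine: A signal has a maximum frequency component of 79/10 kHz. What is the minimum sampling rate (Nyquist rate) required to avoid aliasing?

By the Nyquist-Shannon sampling theorem,
the minimum sampling rate (Nyquist rate) must be at least 2 * f_max.
Nyquist rate = 2 * 79/10 kHz = 79/5 kHz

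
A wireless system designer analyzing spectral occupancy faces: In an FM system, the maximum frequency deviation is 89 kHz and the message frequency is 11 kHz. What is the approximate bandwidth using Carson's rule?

Carson's rule: BW = 2*(delta_f + f_m)
= 2*(89 + 11) kHz = 200 kHz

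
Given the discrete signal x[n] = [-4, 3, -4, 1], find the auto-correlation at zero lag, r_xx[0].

The auto-correlation at zero lag r_xx[0] equals the signal energy.
r_xx[0] = sum of x[n]^2 = (-4)^2 + 3^2 + (-4)^2 + 1^2
= 16 + 9 + 16 + 1 = 42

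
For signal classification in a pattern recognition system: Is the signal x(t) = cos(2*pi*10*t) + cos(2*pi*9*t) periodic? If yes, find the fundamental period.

f1 = 10 Hz, f2 = 9 Hz
Period T1 = 1/10, T2 = 1/9
Ratio T1/T2 = 9/10, which is rational.
The signal is periodic with fundamental period T = 1/GCD(10,9) = 1 s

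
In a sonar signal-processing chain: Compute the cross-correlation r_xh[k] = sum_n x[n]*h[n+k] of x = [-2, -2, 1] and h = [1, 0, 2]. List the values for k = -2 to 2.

Both sequences indexed from 0 and zero outside their support.
Lags with overlap: k = -2 to 2.
  r_xh[-2] = x[2]*h[0] = 1
  r_xh[-1] = x[1]*h[0] + x[2]*h[1] = -2
  r_xh[0] = x[0]*h[0] + x[1]*h[1] + x[2]*h[2] = 0
  r_xh[1] = x[0]*h[1] + x[1]*h[2] = -4
  r_xh[2] = x[0]*h[2] = -4
r_xh = [1, -2, 0, -4, -4] (for k = -2, ..., 2)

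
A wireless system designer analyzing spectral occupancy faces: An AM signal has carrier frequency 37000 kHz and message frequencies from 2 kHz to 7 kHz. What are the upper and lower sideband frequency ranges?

Upper sideband (USB) = fc + [fm_low, fm_high] = 37000 + [2, 7] = [37002, 37007] kHz
Lower sideband (LSB) = fc - [fm_high, fm_low] = 37000 - [7, 2] = [36993, 36998] kHz
Total occupied spectrum: 36993 kHz to 37007 kHz (plus carrier at 37000 kHz)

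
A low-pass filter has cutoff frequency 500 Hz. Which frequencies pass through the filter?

A low-pass filter passes all frequencies below the cutoff frequency 500 Hz and attenuates higher frequencies.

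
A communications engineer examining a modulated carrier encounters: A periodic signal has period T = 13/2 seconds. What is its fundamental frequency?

The fundamental frequency is the reciprocal of the period.
f = 1/T = 1/(13/2) = 2/13 Hz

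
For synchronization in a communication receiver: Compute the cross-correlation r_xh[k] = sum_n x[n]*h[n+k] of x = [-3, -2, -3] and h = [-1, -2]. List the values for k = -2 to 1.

Both sequences indexed from 0 and zero outside their support.
Lags with overlap: k = -2 to 1.
  r_xh[-2] = x[2]*h[0] = 3
  r_xh[-1] = x[1]*h[0] + x[2]*h[1] = 8
  r_xh[0] = x[0]*h[0] + x[1]*h[1] = 7
  r_xh[1] = x[0]*h[1] = 6
r_xh = [3, 8, 7, 6] (for k = -2, ..., 1)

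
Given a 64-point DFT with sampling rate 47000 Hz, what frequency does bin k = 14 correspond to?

The frequency of DFT bin k is: f_k = k * f_s / N
f_14 = 14 * 47000 / 64 = 41125/4 Hz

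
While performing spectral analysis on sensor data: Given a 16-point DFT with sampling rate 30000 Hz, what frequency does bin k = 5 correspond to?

The frequency of DFT bin k is: f_k = k * f_s / N
f_5 = 5 * 30000 / 16 = 9375 Hz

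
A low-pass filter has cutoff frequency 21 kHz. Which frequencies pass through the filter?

A low-pass filter passes all frequencies below the cutoff frequency 21 kHz and attenuates higher frequencies.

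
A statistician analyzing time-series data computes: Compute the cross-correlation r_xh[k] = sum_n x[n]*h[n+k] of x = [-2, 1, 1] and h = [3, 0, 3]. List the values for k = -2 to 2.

Both sequences indexed from 0 and zero outside their support.
Lags with overlap: k = -2 to 2.
  r_xh[-2] = x[2]*h[0] = 3
  r_xh[-1] = x[1]*h[0] + x[2]*h[1] = 3
  r_xh[0] = x[0]*h[0] + x[1]*h[1] + x[2]*h[2] = -3
  r_xh[1] = x[0]*h[1] + x[1]*h[2] = 3
  r_xh[2] = x[0]*h[2] = -6
r_xh = [3, 3, -3, 3, -6] (for k = -2, ..., 2)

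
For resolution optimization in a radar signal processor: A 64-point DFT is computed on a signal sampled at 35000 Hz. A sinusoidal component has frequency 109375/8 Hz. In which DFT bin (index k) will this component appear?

DFT frequency resolution = f_s/N = 35000/64 = 4375/8 Hz
Bin index k = f_signal / resolution = 109375/8 / 4375/8 = 25
The signal frequency 109375/8 Hz falls in DFT bin k = 25.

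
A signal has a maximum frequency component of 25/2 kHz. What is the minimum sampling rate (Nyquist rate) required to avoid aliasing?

By the Nyquist-Shannon sampling theorem,
the minimum sampling rate (Nyquist rate) must be at least 2 * f_max.
Nyquist rate = 2 * 25/2 kHz = 25 kHz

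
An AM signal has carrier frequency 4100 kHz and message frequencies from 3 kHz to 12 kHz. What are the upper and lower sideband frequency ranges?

Upper sideband (USB) = fc + [fm_low, fm_high] = 4100 + [3, 12] = [4103, 4112] kHz
Lower sideband (LSB) = fc - [fm_high, fm_low] = 4100 - [12, 3] = [4088, 4097] kHz
Total occupied spectrum: 4088 kHz to 4112 kHz (plus carrier at 4100 kHz)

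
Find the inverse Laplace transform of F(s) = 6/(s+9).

Standard pair: k/(s+a) <-> k*e^(-at)*u(t)
With k=6, a=9: f(t) = 6*e^(-9t)*u(t)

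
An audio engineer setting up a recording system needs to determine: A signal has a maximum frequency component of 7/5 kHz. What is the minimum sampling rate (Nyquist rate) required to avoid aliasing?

By the Nyquist-Shannon sampling theorem,
the minimum sampling rate (Nyquist rate) must be at least 2 * f_max.
Nyquist rate = 2 * 7/5 kHz = 14/5 kHz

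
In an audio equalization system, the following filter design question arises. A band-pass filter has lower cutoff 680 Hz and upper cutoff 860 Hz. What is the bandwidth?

Bandwidth = f_high - f_low
= 860 Hz - 680 Hz = 180 Hz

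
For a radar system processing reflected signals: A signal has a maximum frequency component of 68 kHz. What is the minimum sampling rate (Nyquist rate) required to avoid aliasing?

By the Nyquist-Shannon sampling theorem,
the minimum sampling rate (Nyquist rate) must be at least 2 * f_max.
Nyquist rate = 2 * 68 kHz = 136 kHz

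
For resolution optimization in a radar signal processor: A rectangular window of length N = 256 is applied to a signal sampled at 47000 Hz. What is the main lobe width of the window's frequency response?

For a rectangular window of length N,
the main lobe width in frequency is 2*f_s/N.
= 2*47000/256 = 5875/16 Hz
This determines the minimum frequency separation for resolving two sinusoids.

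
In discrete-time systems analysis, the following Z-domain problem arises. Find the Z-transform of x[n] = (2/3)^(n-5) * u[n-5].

Time-shifting property: if X(z) = Z{x[n]}, then Z{x[n-d]} = z^(-d) * X(z)
X(z) = z/(z - 2/3) for x[n] = (2/3)^n * u[n]
Z{x[n-5]} = z^(-5) * z/(z - 2/3) = z^(-4)/(z - 2/3)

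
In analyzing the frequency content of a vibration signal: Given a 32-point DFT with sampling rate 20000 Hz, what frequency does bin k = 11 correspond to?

The frequency of DFT bin k is: f_k = k * f_s / N
f_11 = 11 * 20000 / 32 = 6875 Hz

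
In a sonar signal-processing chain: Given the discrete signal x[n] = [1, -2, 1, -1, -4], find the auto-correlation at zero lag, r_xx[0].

The auto-correlation at zero lag r_xx[0] equals the signal energy.
r_xx[0] = sum of x[n]^2 = 1^2 + (-2)^2 + 1^2 + (-1)^2 + (-4)^2
= 1 + 4 + 1 + 1 + 16 = 23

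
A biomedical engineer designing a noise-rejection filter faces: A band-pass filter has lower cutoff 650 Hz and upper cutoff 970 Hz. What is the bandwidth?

Bandwidth = f_high - f_low
= 970 Hz - 650 Hz = 320 Hz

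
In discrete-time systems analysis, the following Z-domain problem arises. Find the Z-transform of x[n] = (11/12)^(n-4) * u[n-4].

Time-shifting property: if X(z) = Z{x[n]}, then Z{x[n-d]} = z^(-d) * X(z)
X(z) = z/(z - 11/12) for x[n] = (11/12)^n * u[n]
Z{x[n-4]} = z^(-4) * z/(z - 11/12) = z^(-3)/(z - 11/12)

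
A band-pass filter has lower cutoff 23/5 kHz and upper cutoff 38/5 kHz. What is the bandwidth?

Bandwidth = f_high - f_low
= 38/5 kHz - 23/5 kHz = 3 kHz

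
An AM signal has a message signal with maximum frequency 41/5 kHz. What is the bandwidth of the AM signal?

In AM (double-sideband), the bandwidth is twice the message frequency.
BW = 2 * f_m = 2 * 41/5 kHz = 82/5 kHz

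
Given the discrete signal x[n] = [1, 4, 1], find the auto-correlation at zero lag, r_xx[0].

The auto-correlation at zero lag r_xx[0] equals the signal energy.
r_xx[0] = sum of x[n]^2 = 1^2 + 4^2 + 1^2
= 1 + 16 + 1 = 18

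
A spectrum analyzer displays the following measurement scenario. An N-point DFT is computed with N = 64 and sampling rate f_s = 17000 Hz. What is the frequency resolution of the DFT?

DFT frequency resolution = f_s / N
= 17000 / 64 = 2125/8 Hz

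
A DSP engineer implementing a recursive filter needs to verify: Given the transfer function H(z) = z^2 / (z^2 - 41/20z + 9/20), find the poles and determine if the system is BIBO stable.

Poles are roots of the denominator: z^2 - 41/20z + 9/20 = 0.
Quadratic formula: z = [-(-41/20) +/- sqrt((-41/20)^2 - 4*(9/20))] / 2
Discriminant = 1681/400 - 9/5 = 961/400; sqrt = 31/20.
z = (41/20 +/- 31/20) / 2 => z = 9/5 or z = 1/4.
|p1| = 9/5, |p2| = 1/4.
For BIBO stability, all poles must lie inside the unit circle (|p| < 1).
System is UNSTABLE since at least one |p| >= 1.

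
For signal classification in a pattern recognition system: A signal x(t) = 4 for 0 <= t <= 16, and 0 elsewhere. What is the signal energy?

Energy = integral of |x(t)|^2 dt over the signal duration
= 4^2 * 16 = 16 * 16 = 256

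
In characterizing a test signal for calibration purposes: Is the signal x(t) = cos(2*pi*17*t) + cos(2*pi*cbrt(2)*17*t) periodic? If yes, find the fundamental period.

f1 = 17 Hz, f2 = 17*cbrt(2) Hz
Ratio f2/f1 = cbrt(2), which is irrational.
Since the frequency ratio is irrational, no common period exists.
The signal is not periodic.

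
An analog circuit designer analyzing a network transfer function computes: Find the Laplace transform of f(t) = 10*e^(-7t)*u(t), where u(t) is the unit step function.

Standard Laplace transform pair:
e^(-at)*u(t) <-> 1/(s+a)
With a = 7: L{10*e^(-7t)*u(t)} = 10/(s+7), ROC: Re(s) > -7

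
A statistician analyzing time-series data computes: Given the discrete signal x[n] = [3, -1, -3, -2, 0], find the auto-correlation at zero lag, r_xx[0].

The auto-correlation at zero lag r_xx[0] equals the signal energy.
r_xx[0] = sum of x[n]^2 = 3^2 + (-1)^2 + (-3)^2 + (-2)^2 + 0^2
= 9 + 1 + 9 + 4 + 0 = 23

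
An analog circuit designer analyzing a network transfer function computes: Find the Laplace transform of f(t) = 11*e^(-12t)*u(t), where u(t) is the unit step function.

Standard Laplace transform pair:
e^(-at)*u(t) <-> 1/(s+a)
With a = 12: L{11*e^(-12t)*u(t)} = 11/(s+12), ROC: Re(s) > -12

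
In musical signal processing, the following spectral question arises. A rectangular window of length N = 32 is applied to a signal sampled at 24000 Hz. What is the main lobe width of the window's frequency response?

For a rectangular window of length N,
the main lobe width in frequency is 2*f_s/N.
= 2*24000/32 = 1500 Hz
This determines the minimum frequency separation for resolving two sinusoids.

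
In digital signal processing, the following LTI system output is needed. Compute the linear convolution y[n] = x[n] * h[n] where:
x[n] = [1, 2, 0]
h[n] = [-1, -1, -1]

y[n] = sum_k x[k]*h[n-k]. Output length = len(x) + len(h) - 1 = 3 + 3 - 1 = 5.
y[0] = 1*-1 = -1
y[1] = 2*-1 + 1*-1 = -3
y[2] = 0*-1 + 2*-1 + 1*-1 = -3
y[3] = 0*-1 + 2*-1 = -2
y[4] = 0*-1 = 0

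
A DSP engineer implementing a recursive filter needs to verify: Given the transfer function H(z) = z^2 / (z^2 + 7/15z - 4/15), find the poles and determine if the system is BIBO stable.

Poles are roots of the denominator: z^2 + 7/15z - 4/15 = 0.
Quadratic formula: z = [-(7/15) +/- sqrt((7/15)^2 - 4*(-4/15))] / 2
Discriminant = 49/225 + 16/15 = 289/225; sqrt = 17/15.
z = (-7/15 +/- 17/15) / 2 => z = 1/3 or z = -4/5.
|p1| = 1/3, |p2| = 4/5.
For BIBO stability, all poles must lie inside the unit circle (|p| < 1).
System is STABLE since both |p| < 1.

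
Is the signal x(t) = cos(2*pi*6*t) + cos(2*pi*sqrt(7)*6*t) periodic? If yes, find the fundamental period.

f1 = 6 Hz, f2 = 6*sqrt(7) Hz
Ratio f2/f1 = sqrt(7), which is irrational.
Since the frequency ratio is irrational, no common period exists.
The signal is not periodic.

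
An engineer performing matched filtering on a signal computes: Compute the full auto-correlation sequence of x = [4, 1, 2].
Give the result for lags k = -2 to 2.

r_xx[k] = sum_m x[m]*x[m+k], indexed from 0, for k = -2 to 2:
  r_xx[-2] = x[2]*x[0] = 8
  r_xx[-1] = x[1]*x[0] + x[2]*x[1] = 6
  r_xx[0] = x[0]*x[0] + x[1]*x[1] + x[2]*x[2] = 21
  r_xx[1] = x[0]*x[1] + x[1]*x[2] = 6
  r_xx[2] = x[0]*x[2] = 8
r_xx = [8, 6, 21, 6, 8]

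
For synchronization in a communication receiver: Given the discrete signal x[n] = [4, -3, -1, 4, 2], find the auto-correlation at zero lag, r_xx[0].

The auto-correlation at zero lag r_xx[0] equals the signal energy.
r_xx[0] = sum of x[n]^2 = 4^2 + (-3)^2 + (-1)^2 + 4^2 + 2^2
= 16 + 9 + 1 + 16 + 4 = 46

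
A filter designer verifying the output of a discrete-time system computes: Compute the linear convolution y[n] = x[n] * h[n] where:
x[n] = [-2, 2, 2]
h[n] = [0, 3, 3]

y[n] = sum_k x[k]*h[n-k]. Output length = len(x) + len(h) - 1 = 3 + 3 - 1 = 5.
y[0] = -2*0 = 0
y[1] = 2*0 + -2*3 = -6
y[2] = 2*0 + 2*3 + -2*3 = 0
y[3] = 2*3 + 2*3 = 12
y[4] = 2*3 = 6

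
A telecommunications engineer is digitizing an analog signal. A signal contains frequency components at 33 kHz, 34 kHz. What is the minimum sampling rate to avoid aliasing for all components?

The highest frequency component is f_max = 34 kHz.
Nyquist rate = 2 * f_max = 2 * 34 kHz = 68 kHz.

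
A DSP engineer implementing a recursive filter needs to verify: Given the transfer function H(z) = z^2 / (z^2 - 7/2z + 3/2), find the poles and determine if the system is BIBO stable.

Poles are roots of the denominator: z^2 - 7/2z + 3/2 = 0.
Quadratic formula: z = [-(-7/2) +/- sqrt((-7/2)^2 - 4*(3/2))] / 2
Discriminant = 49/4 - 6 = 25/4; sqrt = 5/2.
z = (7/2 +/- 5/2) / 2 => z = 3 or z = 1/2.
|p1| = 3, |p2| = 1/2.
For BIBO stability, all poles must lie inside the unit circle (|p| < 1).
System is UNSTABLE since at least one |p| >= 1.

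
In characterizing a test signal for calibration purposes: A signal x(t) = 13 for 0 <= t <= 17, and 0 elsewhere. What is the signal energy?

Energy = integral of |x(t)|^2 dt over the signal duration
= 13^2 * 17 = 169 * 17 = 2873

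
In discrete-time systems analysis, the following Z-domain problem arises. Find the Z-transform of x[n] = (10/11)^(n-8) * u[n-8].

Time-shifting property: if X(z) = Z{x[n]}, then Z{x[n-d]} = z^(-d) * X(z)
X(z) = z/(z - 10/11) for x[n] = (10/11)^n * u[n]
Z{x[n-8]} = z^(-8) * z/(z - 10/11) = z^(-7)/(z - 10/11)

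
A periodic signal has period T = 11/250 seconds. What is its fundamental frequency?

The fundamental frequency is the reciprocal of the period.
f = 1/T = 1/(11/250) = 250/11 Hz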